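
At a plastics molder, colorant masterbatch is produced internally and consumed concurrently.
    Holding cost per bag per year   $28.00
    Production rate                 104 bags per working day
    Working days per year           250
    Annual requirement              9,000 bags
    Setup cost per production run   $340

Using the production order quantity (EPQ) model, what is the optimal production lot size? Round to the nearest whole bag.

d = 9,000/250 = 36.0000 bags/day;  effective holding cost H(1 − d/p) = 28·(1 − 36.0000/104) = 18.30769
Q* = √(2DS / H_eff) = √(2·9,000·340 / 18.30769) ≈ 578.17

578 bags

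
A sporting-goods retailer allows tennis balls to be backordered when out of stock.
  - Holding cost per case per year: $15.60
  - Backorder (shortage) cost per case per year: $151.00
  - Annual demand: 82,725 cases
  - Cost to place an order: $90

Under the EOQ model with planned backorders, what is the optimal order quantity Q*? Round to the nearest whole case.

Q* = √(2DS/H) · √((H + b)/b)
   = √(2 × 82,725 × 90 / 15.6) · √((15.6 + 151) / 151)
   = 976.995 × 1.0504 ≈ 1,026.22

1,026 cases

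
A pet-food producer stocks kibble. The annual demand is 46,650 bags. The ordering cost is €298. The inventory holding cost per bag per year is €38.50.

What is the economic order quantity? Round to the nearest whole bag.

2DS/H = 2·46,650·298/38.5 = 722,166.23
EOQ = √722,166.23 ≈ 849.80

850 bags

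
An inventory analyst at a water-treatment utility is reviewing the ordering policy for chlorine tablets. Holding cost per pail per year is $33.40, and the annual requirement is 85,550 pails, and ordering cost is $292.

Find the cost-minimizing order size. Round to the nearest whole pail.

Optimal lot size Q* = (2 × 85,550 × $292 / $33.4)^½ ≈ 1,223.05

1,223 pails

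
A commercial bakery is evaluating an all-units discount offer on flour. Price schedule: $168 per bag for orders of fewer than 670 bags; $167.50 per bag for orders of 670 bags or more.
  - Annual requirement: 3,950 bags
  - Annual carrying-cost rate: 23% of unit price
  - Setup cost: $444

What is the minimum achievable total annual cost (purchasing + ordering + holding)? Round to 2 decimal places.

H₁ = 23%×$168 = $38.6400;  H₂ = 23%×$167.50 = $38.5250
EOQ₁ = √(2×3,950×444/38.6400) = 301.29  (< 670, feasible at tier 1)
EOQ₂ = √(2×3,950×444/38.5250) = 301.74  (< 670 → use Q = 670 at tier-2 price)
TC(tier 1 (EOQ₁), Q≈301.3) = $675,241.89
TC(tier 2, Q≈670.0) = $677,148.49
Minimum at tier 1 (EOQ₁): $675,241.89

$675,241.89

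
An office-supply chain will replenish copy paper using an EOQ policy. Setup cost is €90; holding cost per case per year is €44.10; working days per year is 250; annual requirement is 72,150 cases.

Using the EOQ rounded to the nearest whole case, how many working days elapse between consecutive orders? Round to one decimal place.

1.9 days

EOQ = √(2DS/H) = √(2 × 72,150 × 90 / 44.1)
    = √(294,489.80) ≈ 542.67 → Q = 543 cases
T = Q/D × 250 days = 543/72,150 × 250 = 1.881 days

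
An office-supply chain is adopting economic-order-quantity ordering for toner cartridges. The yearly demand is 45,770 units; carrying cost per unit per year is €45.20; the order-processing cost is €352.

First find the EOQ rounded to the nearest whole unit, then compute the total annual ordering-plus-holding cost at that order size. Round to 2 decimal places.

2DS/H = 2·45,770·352/45.2 = 712,877.88
EOQ = √712,877.88 ≈ 844.32 → Q = 844 units
Annual ordering cost = (D/Q)·S = (45,770/844) × 352 = €19,088.91
Annual holding cost  = (Q/2)·H = (844/2) × 45.2 = €19,074.40
Total = €19,088.91 + €19,074.40 = €38,163.31

€38,163.31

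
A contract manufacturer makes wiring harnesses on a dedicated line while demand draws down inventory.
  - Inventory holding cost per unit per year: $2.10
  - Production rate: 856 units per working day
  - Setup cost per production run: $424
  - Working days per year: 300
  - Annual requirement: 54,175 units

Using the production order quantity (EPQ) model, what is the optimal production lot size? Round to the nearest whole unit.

5,265 units

d = 54,175/300 = 180.5833 units/day;  effective holding cost H(1 − d/p) = 2.1·(1 − 180.5833/856) = 1.65698
Q* = √(2DS / H_eff) = √(2·54,175·424 / 1.65698) ≈ 5,265.49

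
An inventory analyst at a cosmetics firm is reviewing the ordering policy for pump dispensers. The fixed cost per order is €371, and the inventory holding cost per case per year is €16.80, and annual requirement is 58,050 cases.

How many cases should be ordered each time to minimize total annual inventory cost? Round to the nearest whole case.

1,601 cases

EOQ = √(2DS/H) = √(2 × 58,050 × 371 / 16.8)
    = √(2,563,875.00) ≈ 1,601.21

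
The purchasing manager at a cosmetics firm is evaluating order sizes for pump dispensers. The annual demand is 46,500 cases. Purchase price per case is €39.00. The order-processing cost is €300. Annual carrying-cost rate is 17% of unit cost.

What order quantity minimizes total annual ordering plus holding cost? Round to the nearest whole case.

2,051 cases

Carrying cost H = €39 × 17% = €6.6300/case/yr
2DS/H = 2·46,500·300/6.63 = 4,208,144.80
EOQ = √4,208,144.80 ≈ 2,051.38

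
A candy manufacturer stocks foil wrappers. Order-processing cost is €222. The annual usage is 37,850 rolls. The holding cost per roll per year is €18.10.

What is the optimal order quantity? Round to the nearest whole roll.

2DS/H = 2·37,850·222/18.1 = 928,475.14
EOQ = √928,475.14 ≈ 963.57

964 rolls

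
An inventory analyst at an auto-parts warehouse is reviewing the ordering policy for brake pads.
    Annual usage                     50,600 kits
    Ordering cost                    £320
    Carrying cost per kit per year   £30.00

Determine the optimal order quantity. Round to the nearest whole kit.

1,039 kits

EOQ = √(2DS/H) = √(2 × 50,600 × 320 / 30)
    = √(1,079,466.67) ≈ 1,038.97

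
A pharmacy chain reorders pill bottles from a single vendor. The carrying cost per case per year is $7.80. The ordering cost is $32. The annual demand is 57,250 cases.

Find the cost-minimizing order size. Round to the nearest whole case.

EOQ = √(2DS/H) = √(2 × 57,250 × 32 / 7.8)
    = √(469,743.59) ≈ 685.38

685 cases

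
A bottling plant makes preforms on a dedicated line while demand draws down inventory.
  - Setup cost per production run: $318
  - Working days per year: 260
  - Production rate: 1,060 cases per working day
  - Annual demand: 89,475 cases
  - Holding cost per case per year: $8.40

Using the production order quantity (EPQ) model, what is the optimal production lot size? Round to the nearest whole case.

Daily demand d = 89,475/260 = 344.135; p = 1060; 1 − d/p = 0.67534
EPQ = √(2DS / (H(1 − d/p)))
    = √(2 × 89,475 × 318 / (8.4 × 0.67534)) ≈ 3,167.21

3,167 cases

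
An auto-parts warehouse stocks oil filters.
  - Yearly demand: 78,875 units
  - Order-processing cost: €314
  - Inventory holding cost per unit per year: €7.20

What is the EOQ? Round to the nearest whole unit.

2,623 units

2DS/H = 2·78,875·314/7.2 = 6,879,652.78
EOQ = √6,879,652.78 ≈ 2,622.91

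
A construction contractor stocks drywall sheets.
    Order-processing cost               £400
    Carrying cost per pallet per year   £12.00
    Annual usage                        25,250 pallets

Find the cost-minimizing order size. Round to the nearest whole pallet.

1,297 pallets

Q* = √(2·D·S / H) = √(2·25,250·400 / 12) = √1,683,333.3 ≈ 1,297.43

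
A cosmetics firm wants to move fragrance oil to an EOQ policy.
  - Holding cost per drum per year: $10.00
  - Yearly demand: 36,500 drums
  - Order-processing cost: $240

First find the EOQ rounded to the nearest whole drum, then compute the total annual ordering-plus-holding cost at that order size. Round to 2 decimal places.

EOQ = √(2DS/H) = √(2 × 36,500 × 240 / 10)
    = √(1,752,000.00) ≈ 1,323.63 → Q = 1,324 drums
Annual ordering cost = (D/Q)·S = (36,500/1,324) × 240 = $6,616.31
Annual holding cost  = (Q/2)·H = (1,324/2) × 10 = $6,620.00
Total = $6,616.31 + $6,620.00 = $13,236.31

$13,236.31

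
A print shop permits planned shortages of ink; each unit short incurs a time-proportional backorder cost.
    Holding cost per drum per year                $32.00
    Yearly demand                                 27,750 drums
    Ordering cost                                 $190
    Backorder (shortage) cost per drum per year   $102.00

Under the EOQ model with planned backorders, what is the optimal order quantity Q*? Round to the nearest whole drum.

Q* = √(2DS/H) · √((H + b)/b)
   = √(2 × 27,750 × 190 / 32) · √((32 + 102) / 102)
   = 574.048 × 1.1462 ≈ 657.96

658 drums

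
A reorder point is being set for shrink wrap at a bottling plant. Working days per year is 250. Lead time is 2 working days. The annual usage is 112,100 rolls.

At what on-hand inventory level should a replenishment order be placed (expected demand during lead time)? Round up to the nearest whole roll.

897 rolls

Daily demand d = 112,100 / 250 = 448.400 rolls/day
Demand during lead time = 448.400 × 2 = 896.80
Reorder point = 896.80 → round up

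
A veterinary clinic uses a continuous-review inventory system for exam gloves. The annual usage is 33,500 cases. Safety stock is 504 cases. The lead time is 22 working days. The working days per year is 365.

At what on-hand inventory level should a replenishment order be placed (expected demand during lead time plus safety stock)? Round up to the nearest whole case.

2,524 cases

Daily demand d = 33,500 / 365 = 91.781 cases/day
Demand during lead time = 91.781 × 22 = 2,019.18
Reorder point = 2,019.18 + 504 = 2,523.18 → round up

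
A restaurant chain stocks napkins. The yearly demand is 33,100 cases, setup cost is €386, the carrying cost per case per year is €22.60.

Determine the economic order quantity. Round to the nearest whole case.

Q* = √(2·D·S / H) = √(2·33,100·386 / 22.6) = √1,130,672.6 ≈ 1,063.33

1,063 cases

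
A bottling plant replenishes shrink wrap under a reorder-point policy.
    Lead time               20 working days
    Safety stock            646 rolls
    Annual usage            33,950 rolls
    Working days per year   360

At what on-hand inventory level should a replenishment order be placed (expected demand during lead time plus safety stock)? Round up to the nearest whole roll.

Daily demand d = 33,950 / 360 = 94.306 rolls/day
Demand during lead time = 94.306 × 20 = 1,886.11
Reorder point = 1,886.11 + 646 = 2,532.11 → round up

2,533 rolls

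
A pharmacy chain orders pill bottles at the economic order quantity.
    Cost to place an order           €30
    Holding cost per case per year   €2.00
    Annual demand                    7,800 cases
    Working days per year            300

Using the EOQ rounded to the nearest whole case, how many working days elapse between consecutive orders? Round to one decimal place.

2DS/H = 2·7,800·30/2 = 234,000.00
EOQ = √234,000.00 ≈ 483.74 → Q = 484 cases
T = Q/D × 300 days = 484/7,800 × 300 = 18.615 days

18.6 days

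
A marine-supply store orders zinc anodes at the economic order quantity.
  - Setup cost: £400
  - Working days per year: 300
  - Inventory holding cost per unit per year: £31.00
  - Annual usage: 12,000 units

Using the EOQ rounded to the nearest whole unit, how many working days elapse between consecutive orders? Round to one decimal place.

EOQ = √(2DS/H) = √(2 × 12,000 × 400 / 31)
    = √(309,677.42) ≈ 556.49 → Q = 556 units
Cycle time = (working days × Q)/D = (300 × 556) / 12,000 = 13.900 days

13.9 days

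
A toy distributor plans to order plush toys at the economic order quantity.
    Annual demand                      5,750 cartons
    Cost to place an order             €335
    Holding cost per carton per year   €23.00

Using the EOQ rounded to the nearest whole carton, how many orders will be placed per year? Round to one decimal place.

EOQ = √(2DS/H) = √(2 × 5,750 × 335 / 23)
    = √(167,500.00) ≈ 409.27 → Q = 409
N = D/Q = 5,750/409 ≈ 14.059 orders/yr

14.1 orders per year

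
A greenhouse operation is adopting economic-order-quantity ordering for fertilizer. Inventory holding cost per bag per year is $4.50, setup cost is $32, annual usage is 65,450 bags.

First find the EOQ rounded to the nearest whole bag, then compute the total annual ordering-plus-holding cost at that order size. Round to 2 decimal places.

EOQ = √(2DS/H) = √(2 × 65,450 × 32 / 4.5)
    = √(930,844.44) ≈ 964.80 → Q = 965 bags
Annual ordering cost = (D/Q)·S = (65,450/965) × 32 = $2,170.36
Annual holding cost  = (Q/2)·H = (965/2) × 4.5 = $2,171.25
Total = $2,170.36 + $2,171.25 = $4,341.61

$4,341.61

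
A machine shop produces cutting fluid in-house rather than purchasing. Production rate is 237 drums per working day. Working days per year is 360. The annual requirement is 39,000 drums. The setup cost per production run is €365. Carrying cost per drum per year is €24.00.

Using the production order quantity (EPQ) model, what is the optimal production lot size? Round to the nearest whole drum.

1,478 drums

Daily demand d = 39,000/360 = 108.333; p = 237; 1 − d/p = 0.54290
EPQ = √(2DS / (H(1 − d/p)))
    = √(2 × 39,000 × 365 / (24 × 0.54290)) ≈ 1,478.19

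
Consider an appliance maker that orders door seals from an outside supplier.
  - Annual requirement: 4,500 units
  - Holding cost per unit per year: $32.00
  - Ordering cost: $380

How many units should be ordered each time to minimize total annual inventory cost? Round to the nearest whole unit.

327 units

Q* = √(2·D·S / H) = √(2·4,500·380 / 32) = √106,875.0 ≈ 326.92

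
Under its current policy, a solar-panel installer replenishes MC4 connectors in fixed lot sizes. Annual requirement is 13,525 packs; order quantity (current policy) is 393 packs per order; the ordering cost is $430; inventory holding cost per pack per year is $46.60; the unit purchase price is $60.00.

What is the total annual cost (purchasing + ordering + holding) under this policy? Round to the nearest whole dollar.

Annual ordering cost = (D/Q)·S = (13,525/393) × 430 = $14,798.35
Annual holding cost  = (Q/2)·H = (393/2) × 46.6 = $9,156.90
Purchase cost = D·C = 13,525 × 60 = $811,500.00
Total = $14,798.35 + $9,156.90 + $811,500.00 = $835,455.25

$835,455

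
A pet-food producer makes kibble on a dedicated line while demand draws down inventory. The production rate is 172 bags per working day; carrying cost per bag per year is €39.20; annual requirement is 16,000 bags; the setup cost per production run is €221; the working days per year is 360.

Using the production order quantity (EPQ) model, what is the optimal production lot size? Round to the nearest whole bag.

d = 16,000/360 = 44.4444 bags/day;  effective holding cost H(1 − d/p) = 39.2·(1 − 44.4444/172) = 29.07080
Q* = √(2DS / H_eff) = √(2·16,000·221 / 29.07080) ≈ 493.22

493 bags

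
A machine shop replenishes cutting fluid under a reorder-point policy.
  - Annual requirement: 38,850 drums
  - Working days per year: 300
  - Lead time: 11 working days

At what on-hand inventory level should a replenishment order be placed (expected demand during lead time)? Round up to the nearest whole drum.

1,425 drums

Daily demand d = 38,850 / 300 = 129.500 drums/day
Demand during lead time = 129.500 × 11 = 1,424.50
Reorder point = 1,424.50 → round up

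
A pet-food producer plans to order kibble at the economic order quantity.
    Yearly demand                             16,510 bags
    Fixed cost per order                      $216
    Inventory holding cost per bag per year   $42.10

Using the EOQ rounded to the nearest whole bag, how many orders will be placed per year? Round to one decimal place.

40.1 orders per year

2DS/H = 2·16,510·216/42.1 = 169,413.78
EOQ = √169,413.78 ≈ 411.60 → Q = 412
Orders per year = D/Q = 16,510 / 412 = 40.073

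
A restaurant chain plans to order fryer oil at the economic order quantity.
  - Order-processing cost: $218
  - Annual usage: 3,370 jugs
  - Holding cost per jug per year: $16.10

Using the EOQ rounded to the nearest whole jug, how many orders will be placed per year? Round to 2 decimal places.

11.16 orders per year

EOQ = √(2DS/H) = √(2 × 3,370 × 218 / 16.1)
    = √(91,262.11) ≈ 302.10 → Q = 302
Orders per year = D/Q = 3,370 / 302 = 11.159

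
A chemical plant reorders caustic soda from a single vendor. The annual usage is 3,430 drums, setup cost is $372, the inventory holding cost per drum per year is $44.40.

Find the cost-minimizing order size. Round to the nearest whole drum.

240 drums

Q* = √(2·D·S / H) = √(2·3,430·372 / 44.4) = √57,475.7 ≈ 239.74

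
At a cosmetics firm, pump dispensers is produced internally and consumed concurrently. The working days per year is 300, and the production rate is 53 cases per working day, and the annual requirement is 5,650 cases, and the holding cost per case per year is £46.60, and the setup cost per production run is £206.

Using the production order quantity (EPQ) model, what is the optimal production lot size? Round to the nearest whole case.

d = 5,650/300 = 18.8333 cases/day;  effective holding cost H(1 − d/p) = 46.6·(1 − 18.8333/53) = 30.04088
Q* = √(2DS / H_eff) = √(2·5,650·206 / 30.04088) ≈ 278.37

278 cases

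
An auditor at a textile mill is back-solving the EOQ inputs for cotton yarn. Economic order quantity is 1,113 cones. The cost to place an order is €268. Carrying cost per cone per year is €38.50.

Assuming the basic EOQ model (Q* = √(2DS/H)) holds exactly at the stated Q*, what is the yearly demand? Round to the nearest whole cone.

Since Q* = (2DS/H)^½, squaring gives Q*²·H = 2DS.
D = Q²H / (2S) = 1,113² × 38.5 / (2 × 268) = 88,978.74

88,979 cones per year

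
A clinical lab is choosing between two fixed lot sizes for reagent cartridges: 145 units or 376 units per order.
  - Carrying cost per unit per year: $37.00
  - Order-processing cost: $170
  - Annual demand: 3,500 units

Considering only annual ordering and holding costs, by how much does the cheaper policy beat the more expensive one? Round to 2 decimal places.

For each Q, cost = (D/Q)·S + (Q/2)·H.
TC(145) = (3,500/145)×170 + (145/2)×37 = $6,785.95
TC(376) = (3,500/376)×170 + (376/2)×37 = $8,538.45
|ΔTC| = |$6,785.95 − $8,538.45| = $1,752.50

$1,752.50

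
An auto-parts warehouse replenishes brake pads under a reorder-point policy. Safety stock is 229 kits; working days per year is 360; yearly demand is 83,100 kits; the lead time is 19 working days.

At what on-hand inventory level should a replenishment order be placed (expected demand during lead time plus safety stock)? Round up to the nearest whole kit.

4,615 kits

Daily demand d = 83,100 / 360 = 230.833 kits/day
Demand during lead time = 230.833 × 19 = 4,385.83
Reorder point = 4,385.83 + 229 = 4,614.83 → round up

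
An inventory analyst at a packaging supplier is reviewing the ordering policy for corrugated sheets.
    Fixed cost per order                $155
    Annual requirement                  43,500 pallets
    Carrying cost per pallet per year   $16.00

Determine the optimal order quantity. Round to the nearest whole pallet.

Optimal lot size Q* = (2 × 43,500 × $155 / $16)^½ ≈ 918.05

918 pallets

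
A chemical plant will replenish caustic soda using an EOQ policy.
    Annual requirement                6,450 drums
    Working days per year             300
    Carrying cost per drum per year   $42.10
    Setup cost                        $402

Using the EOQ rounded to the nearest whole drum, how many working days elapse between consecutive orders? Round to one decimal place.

16.3 days

Q* = √(2·D·S / H) = √(2·6,450·402 / 42.1) = √123,178.1 ≈ 350.97 → Q = 351 drums
Days between orders = 300 / (D/Q) = 300 / 18.376 ≈ 16.326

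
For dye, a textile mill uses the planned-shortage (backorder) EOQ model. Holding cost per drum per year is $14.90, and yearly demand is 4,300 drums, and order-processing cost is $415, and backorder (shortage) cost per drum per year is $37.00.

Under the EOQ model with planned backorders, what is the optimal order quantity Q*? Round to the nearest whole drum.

Basic EOQ = √(2·4,300·415/14.9) = 489.418
Backorder adjustment √((H+b)/b) = √((14.9+37)/37) = 1.1844
Q* = 489.418 × 1.1844 ≈ 579.65

580 drums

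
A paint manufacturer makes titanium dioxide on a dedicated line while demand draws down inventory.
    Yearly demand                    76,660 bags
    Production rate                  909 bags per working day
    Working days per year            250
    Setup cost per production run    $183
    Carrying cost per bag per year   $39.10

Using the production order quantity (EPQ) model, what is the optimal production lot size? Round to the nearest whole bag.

1,041 bags

Daily demand d = 76,660/250 = 306.640; p = 909; 1 − d/p = 0.66266
EPQ = √(2DS / (H(1 − d/p)))
    = √(2 × 76,660 × 183 / (39.1 × 0.66266)) ≈ 1,040.62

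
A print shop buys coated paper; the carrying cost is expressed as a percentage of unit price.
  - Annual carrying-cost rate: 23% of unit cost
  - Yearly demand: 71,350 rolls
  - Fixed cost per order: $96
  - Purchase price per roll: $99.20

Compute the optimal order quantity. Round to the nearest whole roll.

Carrying cost H = $99.2 × 23% = $22.8160/roll/yr
2DS/H = 2·71,350·96/22.816 = 600,420.76
EOQ = √600,420.76 ≈ 774.87

775 rolls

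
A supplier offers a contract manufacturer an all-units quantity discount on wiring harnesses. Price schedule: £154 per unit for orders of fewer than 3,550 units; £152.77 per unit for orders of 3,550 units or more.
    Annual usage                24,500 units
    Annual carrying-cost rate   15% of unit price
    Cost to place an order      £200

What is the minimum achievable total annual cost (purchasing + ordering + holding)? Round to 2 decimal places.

H₁ = 15%×£154 = £23.1000;  H₂ = 15%×£152.77 = £22.9155
EOQ₁ = √(2×24,500×200/23.1000) = 651.34  (< 3,550, feasible at tier 1)
EOQ₂ = √(2×24,500×200/22.9155) = 653.96  (< 3,550 → use Q = 3,550 at tier-2 price)
TC(tier 1 (EOQ₁), Q≈651.3) = £3,788,045.93
TC(tier 2, Q≈3,550.0) = £3,784,920.29
Minimum at tier 2: £3,784,920.29

£3,784,920.29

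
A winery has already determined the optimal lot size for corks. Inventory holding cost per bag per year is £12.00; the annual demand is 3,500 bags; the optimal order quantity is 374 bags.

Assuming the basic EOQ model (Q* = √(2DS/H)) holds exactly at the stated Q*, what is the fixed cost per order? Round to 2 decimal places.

£239.79

From Q* = √(2DS/H) ⇒ Q*² = 2DS/H.
S = Q²H / (2D) = 374² × 12 / (2 × 3,500) = 239.7874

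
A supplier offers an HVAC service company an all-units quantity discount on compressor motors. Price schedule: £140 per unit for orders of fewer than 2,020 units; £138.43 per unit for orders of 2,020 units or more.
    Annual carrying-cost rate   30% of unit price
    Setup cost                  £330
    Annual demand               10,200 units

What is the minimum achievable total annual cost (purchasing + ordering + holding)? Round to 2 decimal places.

£1,444,814.99

H₁ = 30%×£140 = £42.0000;  H₂ = 30%×£138.43 = £41.5290
EOQ₁ = √(2×10,200×330/42.0000) = 400.36  (< 2,020, feasible at tier 1)
EOQ₂ = √(2×10,200×330/41.5290) = 402.62  (< 2,020 → use Q = 2,020 at tier-2 price)
TC(tier 1 (EOQ₁), Q≈400.4) = £1,444,814.99
TC(tier 2, Q≈2,020.0) = £1,455,596.63
Minimum at tier 1 (EOQ₁): £1,444,814.99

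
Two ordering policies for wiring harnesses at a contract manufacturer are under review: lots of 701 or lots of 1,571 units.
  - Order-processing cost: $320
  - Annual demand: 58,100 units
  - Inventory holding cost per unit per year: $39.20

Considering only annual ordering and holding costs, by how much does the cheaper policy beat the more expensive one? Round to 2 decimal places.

TC(Q) = (D/Q)S + (Q/2)H
TC(701) = (58,100/701)×320 + (701/2)×39.2 = $40,261.71
TC(1,571) = (58,100/1,571)×320 + (1,571/2)×39.2 = $42,626.10
|ΔTC| = |$40,261.71 − $42,626.10| = $2,364.39

$2,364.39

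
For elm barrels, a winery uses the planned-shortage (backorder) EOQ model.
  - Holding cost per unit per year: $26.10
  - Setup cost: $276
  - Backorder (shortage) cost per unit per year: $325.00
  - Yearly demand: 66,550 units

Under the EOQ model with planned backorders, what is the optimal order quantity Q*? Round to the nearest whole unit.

1,233 units

Q* = √(2DS/H) · √((H + b)/b)
   = √(2 × 66,550 × 276 / 26.1) · √((26.1 + 325) / 325)
   = 1,186.379 × 1.0394 ≈ 1,233.10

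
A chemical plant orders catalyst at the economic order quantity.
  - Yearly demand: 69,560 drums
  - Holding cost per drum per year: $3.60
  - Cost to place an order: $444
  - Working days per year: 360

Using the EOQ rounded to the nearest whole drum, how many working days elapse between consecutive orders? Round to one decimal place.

Q* = √(2·D·S / H) = √(2·69,560·444 / 3.6) = √17,158,133.3 ≈ 4,142.24 → Q = 4,142 drums
Days between orders = 360 / (D/Q) = 360 / 16.794 ≈ 21.436

21.4 days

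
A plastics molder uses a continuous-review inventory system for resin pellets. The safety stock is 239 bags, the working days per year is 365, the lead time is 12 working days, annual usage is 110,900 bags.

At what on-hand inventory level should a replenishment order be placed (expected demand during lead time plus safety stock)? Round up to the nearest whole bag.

Daily demand d = 110,900 / 365 = 303.836 bags/day
Demand during lead time = 303.836 × 12 = 3,646.03
Reorder point = 3,646.03 + 239 = 3,885.03 → round up

3,886 bags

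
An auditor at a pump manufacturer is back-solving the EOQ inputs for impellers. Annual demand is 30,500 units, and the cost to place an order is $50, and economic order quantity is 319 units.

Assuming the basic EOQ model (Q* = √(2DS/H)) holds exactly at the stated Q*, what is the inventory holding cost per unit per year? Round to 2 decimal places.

$29.97

Since Q* = (2DS/H)^½, squaring gives Q*²·H = 2DS.
H = 2DS / Q² = 2 × 30,500 × 50 / 319² = 29.9722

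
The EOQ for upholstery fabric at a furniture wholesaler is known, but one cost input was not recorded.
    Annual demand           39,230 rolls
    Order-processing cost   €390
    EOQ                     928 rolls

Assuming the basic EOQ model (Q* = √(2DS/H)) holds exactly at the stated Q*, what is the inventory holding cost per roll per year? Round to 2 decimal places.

From Q* = √(2DS/H) ⇒ Q*² = 2DS/H.
H = 2DS / Q² = 2 × 39,230 × 390 / 928² = 35.5318

€35.53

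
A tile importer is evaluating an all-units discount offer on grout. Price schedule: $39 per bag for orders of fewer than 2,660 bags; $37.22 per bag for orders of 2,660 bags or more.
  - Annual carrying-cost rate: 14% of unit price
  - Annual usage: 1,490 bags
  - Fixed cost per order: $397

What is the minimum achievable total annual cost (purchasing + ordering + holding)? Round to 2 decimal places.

H₁ = 14%×$39 = $5.4600;  H₂ = 14%×$37.22 = $5.2108
EOQ₁ = √(2×1,490×397/5.4600) = 465.49  (< 2,660, feasible at tier 1)
EOQ₂ = √(2×1,490×397/5.2108) = 476.49  (< 2,660 → use Q = 2,660 at tier-2 price)
TC(tier 1 (EOQ₁), Q≈465.5) = $60,651.56
TC(tier 2, Q≈2,660.0) = $62,610.54
Minimum at tier 1 (EOQ₁): $60,651.56

$60,651.56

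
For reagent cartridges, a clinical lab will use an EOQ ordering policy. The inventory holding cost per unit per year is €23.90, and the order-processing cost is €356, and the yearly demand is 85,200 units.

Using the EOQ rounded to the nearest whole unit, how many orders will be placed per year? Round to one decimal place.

53.5 orders per year

Optimal lot size Q* = (2 × 85,200 × €356 / €23.9)^½ ≈ 1,593.17 → Q = 1,593
Orders per year = D/Q = 85,200 / 1,593 = 53.484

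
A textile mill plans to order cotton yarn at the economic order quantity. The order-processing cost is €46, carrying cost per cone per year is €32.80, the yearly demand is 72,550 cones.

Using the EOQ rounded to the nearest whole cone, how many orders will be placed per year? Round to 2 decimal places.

160.86 orders per year

Optimal lot size Q* = (2 × 72,550 × €46 / €32.8)^½ ≈ 451.10 → Q = 451
N = D/Q = 72,550/451 ≈ 160.865 orders/yr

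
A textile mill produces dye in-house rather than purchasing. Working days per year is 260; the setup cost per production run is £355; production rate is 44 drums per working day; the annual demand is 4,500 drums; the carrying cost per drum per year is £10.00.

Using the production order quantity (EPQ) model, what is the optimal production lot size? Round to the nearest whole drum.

726 drums

d = 4,500/260 = 17.3077 drums/day;  effective holding cost H(1 − d/p) = 10·(1 − 17.3077/44) = 6.06643
Q* = √(2DS / H_eff) = √(2·4,500·355 / 6.06643) ≈ 725.72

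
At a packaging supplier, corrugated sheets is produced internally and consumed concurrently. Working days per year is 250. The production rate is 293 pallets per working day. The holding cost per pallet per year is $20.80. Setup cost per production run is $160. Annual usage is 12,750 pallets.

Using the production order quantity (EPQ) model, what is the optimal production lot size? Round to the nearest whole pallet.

Daily demand d = 12,750/250 = 51.000; p = 293; 1 − d/p = 0.82594
EPQ = √(2DS / (H(1 − d/p)))
    = √(2 × 12,750 × 160 / (20.8 × 0.82594)) ≈ 487.33

487 pallets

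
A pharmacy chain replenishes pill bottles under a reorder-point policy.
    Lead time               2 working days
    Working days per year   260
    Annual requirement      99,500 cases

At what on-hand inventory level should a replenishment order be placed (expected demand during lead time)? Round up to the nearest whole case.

766 cases

Daily demand d = 99,500 / 260 = 382.692 cases/day
Demand during lead time = 382.692 × 2 = 765.38
Reorder point = 765.38 → round up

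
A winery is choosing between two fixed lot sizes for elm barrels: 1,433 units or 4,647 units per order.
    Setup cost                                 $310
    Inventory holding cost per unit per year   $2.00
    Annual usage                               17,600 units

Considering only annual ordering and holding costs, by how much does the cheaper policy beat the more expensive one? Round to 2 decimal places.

$580.69

Annual cost at Q: ordering D·S/Q plus holding Q·H/2.
TC(1,433) = (17,600/1,433)×310 + (1,433/2)×2 = $5,240.40
TC(4,647) = (17,600/4,647)×310 + (4,647/2)×2 = $5,821.09
|ΔTC| = |$5,240.40 − $5,821.09| = $580.69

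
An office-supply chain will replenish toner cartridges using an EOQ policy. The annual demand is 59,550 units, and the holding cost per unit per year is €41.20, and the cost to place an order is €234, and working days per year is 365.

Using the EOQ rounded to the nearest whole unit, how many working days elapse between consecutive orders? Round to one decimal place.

5.0 days

2DS/H = 2·59,550·234/41.2 = 676,441.75
EOQ = √676,441.75 ≈ 822.46 → Q = 822 units
Days between orders = 365 / (D/Q) = 365 / 72.445 ≈ 5.038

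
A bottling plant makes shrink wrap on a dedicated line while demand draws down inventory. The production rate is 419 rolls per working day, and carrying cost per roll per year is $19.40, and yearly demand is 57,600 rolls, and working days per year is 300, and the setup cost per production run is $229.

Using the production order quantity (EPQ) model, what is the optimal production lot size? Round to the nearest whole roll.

1,584 rolls

d = 57,600/300 = 192.0000 rolls/day;  effective holding cost H(1 − d/p) = 19.4·(1 − 192.0000/419) = 10.51026
Q* = √(2DS / H_eff) = √(2·57,600·229 / 10.51026) ≈ 1,584.30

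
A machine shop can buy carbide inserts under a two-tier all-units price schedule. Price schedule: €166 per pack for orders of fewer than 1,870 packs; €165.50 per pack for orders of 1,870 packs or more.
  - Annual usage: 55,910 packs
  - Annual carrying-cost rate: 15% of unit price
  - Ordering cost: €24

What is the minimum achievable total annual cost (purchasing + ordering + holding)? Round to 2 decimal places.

€9,277,033.94

H₁ = 15%×€166 = €24.9000;  H₂ = 15%×€165.50 = €24.8250
EOQ₁ = √(2×55,910×24/24.9000) = 328.30  (< 1,870, feasible at tier 1)
EOQ₂ = √(2×55,910×24/24.8250) = 328.79  (< 1,870 → use Q = 1,870 at tier-2 price)
TC(tier 1 (EOQ₁), Q≈328.3) = €9,289,234.57
TC(tier 2, Q≈1,870.0) = €9,277,033.94
Minimum at tier 2: €9,277,033.94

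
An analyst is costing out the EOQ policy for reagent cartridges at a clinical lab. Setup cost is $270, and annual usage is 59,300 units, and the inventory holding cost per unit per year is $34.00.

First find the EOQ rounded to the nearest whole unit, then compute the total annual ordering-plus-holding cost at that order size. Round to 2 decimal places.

EOQ = √(2DS/H) = √(2 × 59,300 × 270 / 34)
    = √(941,823.53) ≈ 970.48 → Q = 970 units
Ordering: D/Q × S = 59,300/970 × $270 = $16,506.19
Holding:  Q/2 × H = 970/2 × $34 = $16,490.00
Total = $16,506.19 + $16,490.00 = $32,996.19

$32,996.19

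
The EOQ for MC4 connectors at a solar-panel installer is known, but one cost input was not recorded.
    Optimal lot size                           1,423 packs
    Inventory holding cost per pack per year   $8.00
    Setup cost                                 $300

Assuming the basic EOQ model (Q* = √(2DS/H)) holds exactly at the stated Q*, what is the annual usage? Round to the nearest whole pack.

From Q* = √(2DS/H) ⇒ Q*² = 2DS/H.
D = Q²H / (2S) = 1,423² × 8 / (2 × 300) = 26,999.05

26,999 packs per year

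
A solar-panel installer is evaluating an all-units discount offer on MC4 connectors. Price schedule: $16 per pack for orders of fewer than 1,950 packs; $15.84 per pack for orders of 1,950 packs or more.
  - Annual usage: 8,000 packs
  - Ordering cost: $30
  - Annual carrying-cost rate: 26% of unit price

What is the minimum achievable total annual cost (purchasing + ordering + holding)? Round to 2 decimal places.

$129,413.08

H₁ = 26%×$16 = $4.1600;  H₂ = 26%×$15.84 = $4.1184
EOQ₁ = √(2×8,000×30/4.1600) = 339.68  (< 1,950, feasible at tier 1)
EOQ₂ = √(2×8,000×30/4.1184) = 341.39  (< 1,950 → use Q = 1,950 at tier-2 price)
TC(tier 1 (EOQ₁), Q≈339.7) = $129,413.08
TC(tier 2, Q≈1,950.0) = $130,858.52
Minimum at tier 1 (EOQ₁): $129,413.08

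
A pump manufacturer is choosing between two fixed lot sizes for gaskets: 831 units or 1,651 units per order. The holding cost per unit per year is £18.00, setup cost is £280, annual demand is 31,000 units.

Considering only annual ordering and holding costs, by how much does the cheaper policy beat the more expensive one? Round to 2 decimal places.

£2,192.17

Annual cost at Q: ordering D·S/Q plus holding Q·H/2.
TC(831) = (31,000/831)×280 + (831/2)×18 = £17,924.25
TC(1,651) = (31,000/1,651)×280 + (1,651/2)×18 = £20,116.42
Cheaper: Q = 831.  Difference = £2,192.17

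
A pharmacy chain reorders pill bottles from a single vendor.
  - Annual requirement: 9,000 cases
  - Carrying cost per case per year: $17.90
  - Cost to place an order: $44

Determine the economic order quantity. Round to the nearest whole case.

EOQ = √(2DS/H) = √(2 × 9,000 × 44 / 17.9)
    = √(44,245.81) ≈ 210.35

210 cases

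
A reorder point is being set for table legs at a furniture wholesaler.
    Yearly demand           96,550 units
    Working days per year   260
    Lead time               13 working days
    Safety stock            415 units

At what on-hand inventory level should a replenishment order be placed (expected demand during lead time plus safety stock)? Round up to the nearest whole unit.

5,243 units

Daily demand d = 96,550 / 260 = 371.346 units/day
Demand during lead time = 371.346 × 13 = 4,827.50
Reorder point = 4,827.50 + 415 = 5,242.50 → round up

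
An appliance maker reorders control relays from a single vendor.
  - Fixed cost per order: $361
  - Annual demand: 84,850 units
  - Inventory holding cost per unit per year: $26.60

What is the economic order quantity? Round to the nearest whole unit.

1,518 units

Q* = √(2·D·S / H) = √(2·84,850·361 / 26.6) = √2,303,071.4 ≈ 1,517.59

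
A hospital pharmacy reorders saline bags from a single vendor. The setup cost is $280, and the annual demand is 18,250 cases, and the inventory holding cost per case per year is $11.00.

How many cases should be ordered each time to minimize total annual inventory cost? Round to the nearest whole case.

Q* = √(2·D·S / H) = √(2·18,250·280 / 11) = √929,090.9 ≈ 963.89

964 cases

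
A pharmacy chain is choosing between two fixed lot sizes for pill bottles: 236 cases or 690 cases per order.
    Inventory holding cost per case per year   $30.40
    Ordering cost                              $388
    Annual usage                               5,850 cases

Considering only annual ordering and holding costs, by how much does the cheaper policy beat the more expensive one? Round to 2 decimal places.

TC(Q) = (D/Q)S + (Q/2)H
TC(236) = (5,850/236)×388 + (236/2)×30.4 = $13,205.00
TC(690) = (5,850/690)×388 + (690/2)×30.4 = $13,777.57
|ΔTC| = |$13,205.00 − $13,777.57| = $572.57

$572.57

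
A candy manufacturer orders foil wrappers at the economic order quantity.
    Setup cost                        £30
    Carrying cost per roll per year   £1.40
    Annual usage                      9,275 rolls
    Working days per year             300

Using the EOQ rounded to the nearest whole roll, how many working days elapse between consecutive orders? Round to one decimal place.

20.4 days

EOQ = √(2DS/H) = √(2 × 9,275 × 30 / 1.4)
    = √(397,500.00) ≈ 630.48 → Q = 630 rolls
Cycle time = (working days × Q)/D = (300 × 630) / 9,275 = 20.377 days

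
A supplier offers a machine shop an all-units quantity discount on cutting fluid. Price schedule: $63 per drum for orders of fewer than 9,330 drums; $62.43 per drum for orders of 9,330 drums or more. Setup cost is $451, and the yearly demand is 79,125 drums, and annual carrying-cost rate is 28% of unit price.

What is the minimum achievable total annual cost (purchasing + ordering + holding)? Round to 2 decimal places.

$5,020,357.11

H₁ = 28%×$63 = $17.6400;  H₂ = 28%×$62.43 = $17.4804
EOQ₁ = √(2×79,125×451/17.6400) = 2,011.46  (< 9,330, feasible at tier 1)
EOQ₂ = √(2×79,125×451/17.4804) = 2,020.62  (< 9,330 → use Q = 9,330 at tier-2 price)
TC(tier 1 (EOQ₁), Q≈2,011.5) = $5,020,357.11
TC(tier 2, Q≈9,330.0) = $5,025,144.62
Minimum at tier 1 (EOQ₁): $5,020,357.11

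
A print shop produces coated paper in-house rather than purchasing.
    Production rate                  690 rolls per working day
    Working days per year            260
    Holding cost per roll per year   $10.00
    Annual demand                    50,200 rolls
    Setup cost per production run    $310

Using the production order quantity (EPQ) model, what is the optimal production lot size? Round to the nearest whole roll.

2,079 rolls

Daily demand d = 50,200/260 = 193.077; p = 690; 1 − d/p = 0.72018
EPQ = √(2DS / (H(1 − d/p)))
    = √(2 × 50,200 × 310 / (10 × 0.72018)) ≈ 2,078.87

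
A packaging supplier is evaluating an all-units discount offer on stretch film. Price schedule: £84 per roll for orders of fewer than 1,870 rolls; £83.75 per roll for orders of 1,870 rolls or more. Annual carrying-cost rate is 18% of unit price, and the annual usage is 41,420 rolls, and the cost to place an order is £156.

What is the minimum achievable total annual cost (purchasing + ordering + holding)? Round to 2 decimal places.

£3,486,475.48

H₁ = 18%×£84 = £15.1200;  H₂ = 18%×£83.75 = £15.0750
EOQ₁ = √(2×41,420×156/15.1200) = 924.50  (< 1,870, feasible at tier 1)
EOQ₂ = √(2×41,420×156/15.0750) = 925.88  (< 1,870 → use Q = 1,870 at tier-2 price)
TC(tier 1 (EOQ₁), Q≈924.5) = £3,493,258.42
TC(tier 2, Q≈1,870.0) = £3,486,475.48
Minimum at tier 2: £3,486,475.48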